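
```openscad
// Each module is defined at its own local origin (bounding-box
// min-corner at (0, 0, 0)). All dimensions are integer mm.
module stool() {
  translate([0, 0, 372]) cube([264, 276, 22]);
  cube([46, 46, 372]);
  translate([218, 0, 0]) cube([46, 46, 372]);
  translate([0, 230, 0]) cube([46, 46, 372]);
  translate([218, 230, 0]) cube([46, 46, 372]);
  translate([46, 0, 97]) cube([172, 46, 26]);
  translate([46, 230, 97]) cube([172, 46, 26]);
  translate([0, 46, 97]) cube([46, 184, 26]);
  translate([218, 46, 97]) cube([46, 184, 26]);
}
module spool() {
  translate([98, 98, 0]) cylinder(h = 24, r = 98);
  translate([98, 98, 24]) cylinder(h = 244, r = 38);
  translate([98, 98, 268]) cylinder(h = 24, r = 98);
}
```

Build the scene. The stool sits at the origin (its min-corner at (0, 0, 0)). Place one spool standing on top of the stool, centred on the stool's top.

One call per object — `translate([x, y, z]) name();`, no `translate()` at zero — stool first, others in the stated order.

stool();
translate([34, 40, 394]) spool();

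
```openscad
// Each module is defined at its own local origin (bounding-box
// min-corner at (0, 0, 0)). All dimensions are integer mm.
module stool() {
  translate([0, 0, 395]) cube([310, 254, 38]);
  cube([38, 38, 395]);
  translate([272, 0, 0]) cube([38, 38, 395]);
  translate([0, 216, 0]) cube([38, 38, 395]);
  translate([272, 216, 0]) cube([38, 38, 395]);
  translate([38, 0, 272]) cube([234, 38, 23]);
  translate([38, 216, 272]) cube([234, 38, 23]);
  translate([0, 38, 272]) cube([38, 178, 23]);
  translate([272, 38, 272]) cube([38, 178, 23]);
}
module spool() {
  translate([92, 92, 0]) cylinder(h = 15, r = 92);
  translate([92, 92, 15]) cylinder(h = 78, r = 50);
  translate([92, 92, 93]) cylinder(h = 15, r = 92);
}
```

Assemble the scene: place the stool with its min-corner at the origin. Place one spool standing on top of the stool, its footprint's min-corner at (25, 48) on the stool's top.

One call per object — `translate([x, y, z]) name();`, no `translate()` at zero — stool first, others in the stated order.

stool();
translate([25, 48, 433]) spool();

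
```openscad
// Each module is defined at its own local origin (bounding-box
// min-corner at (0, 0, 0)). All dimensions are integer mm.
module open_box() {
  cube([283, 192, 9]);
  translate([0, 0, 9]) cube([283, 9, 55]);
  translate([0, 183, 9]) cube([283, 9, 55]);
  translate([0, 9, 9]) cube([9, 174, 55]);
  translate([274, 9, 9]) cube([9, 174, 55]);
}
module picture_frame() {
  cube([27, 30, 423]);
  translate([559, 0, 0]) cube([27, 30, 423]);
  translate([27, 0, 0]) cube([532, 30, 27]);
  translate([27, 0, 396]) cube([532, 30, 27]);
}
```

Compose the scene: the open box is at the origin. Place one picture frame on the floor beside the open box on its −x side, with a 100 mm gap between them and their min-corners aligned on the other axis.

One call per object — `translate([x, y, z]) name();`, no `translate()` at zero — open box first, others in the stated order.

open_box();
translate([-686, 0, 0]) picture_frame();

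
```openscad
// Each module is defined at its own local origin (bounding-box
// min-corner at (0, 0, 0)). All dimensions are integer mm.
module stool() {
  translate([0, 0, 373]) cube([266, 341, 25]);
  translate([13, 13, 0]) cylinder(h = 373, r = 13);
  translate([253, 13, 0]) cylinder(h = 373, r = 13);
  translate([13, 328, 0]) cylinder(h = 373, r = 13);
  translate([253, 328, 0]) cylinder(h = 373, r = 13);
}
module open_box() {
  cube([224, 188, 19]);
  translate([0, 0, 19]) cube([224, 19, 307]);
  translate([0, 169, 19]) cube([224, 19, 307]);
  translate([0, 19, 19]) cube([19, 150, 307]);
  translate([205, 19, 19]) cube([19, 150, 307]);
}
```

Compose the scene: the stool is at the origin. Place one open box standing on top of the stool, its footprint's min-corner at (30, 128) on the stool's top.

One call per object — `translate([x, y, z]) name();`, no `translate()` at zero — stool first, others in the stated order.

stool();
translate([30, 128, 398]) open_box();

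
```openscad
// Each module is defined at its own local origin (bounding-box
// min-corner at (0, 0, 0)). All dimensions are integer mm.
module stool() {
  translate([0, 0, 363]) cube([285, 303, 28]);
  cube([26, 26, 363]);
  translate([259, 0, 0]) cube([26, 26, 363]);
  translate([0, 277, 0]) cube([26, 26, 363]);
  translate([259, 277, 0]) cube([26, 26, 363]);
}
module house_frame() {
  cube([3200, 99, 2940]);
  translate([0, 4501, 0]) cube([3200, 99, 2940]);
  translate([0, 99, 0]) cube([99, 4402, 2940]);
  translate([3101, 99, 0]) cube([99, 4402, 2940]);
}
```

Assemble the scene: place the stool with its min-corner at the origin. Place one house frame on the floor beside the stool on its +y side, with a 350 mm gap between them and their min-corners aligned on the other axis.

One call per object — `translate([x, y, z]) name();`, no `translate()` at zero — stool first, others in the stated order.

stool();
translate([0, 653, 0]) house_frame();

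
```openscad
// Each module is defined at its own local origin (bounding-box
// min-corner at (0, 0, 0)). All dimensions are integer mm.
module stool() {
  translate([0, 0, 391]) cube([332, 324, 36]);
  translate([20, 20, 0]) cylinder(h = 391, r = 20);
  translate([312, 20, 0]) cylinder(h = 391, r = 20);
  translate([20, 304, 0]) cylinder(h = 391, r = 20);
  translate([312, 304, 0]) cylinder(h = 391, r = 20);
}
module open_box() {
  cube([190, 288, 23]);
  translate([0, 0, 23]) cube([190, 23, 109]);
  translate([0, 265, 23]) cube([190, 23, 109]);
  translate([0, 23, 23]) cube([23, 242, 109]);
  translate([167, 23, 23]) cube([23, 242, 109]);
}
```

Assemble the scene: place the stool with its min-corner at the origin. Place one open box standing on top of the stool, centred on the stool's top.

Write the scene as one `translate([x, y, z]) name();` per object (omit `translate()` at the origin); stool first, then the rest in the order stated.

stool();
translate([71, 18, 427]) open_box();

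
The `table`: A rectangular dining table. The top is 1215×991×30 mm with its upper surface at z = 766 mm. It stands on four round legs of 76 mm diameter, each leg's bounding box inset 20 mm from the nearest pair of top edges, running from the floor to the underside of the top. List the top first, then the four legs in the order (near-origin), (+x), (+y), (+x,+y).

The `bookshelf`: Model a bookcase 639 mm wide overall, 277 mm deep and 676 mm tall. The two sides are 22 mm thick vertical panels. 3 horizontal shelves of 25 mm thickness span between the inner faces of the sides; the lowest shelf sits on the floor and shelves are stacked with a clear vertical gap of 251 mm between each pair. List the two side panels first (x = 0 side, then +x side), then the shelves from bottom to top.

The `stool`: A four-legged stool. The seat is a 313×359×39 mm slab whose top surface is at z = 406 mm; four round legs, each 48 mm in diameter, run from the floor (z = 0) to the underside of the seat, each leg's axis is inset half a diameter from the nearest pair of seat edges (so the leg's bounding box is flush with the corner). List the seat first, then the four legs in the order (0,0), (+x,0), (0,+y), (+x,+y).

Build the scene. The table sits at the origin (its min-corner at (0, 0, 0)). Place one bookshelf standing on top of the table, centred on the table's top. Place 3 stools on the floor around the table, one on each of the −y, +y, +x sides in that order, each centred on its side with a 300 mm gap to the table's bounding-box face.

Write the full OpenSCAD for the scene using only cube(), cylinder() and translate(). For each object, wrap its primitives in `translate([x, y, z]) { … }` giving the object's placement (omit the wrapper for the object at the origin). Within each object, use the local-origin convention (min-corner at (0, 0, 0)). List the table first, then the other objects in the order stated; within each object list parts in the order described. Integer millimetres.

translate([0, 0, 736]) cube([1215, 991, 30]);
translate([58, 58, 0]) cylinder(h = 736, r = 38);
translate([1157, 58, 0]) cylinder(h = 736, r = 38);
translate([58, 933, 0]) cylinder(h = 736, r = 38);
translate([1157, 933, 0]) cylinder(h = 736, r = 38);
translate([288, 357, 766]) {
  cube([22, 277, 676]);
  translate([617, 0, 0]) cube([22, 277, 676]);
  translate([22, 0, 0]) cube([595, 277, 25]);
  translate([22, 0, 276]) cube([595, 277, 25]);
  translate([22, 0, 552]) cube([595, 277, 25]);
}
translate([451, -659, 0]) {
  translate([0, 0, 367]) cube([313, 359, 39]);
  translate([24, 24, 0]) cylinder(h = 367, r = 24);
  translate([289, 24, 0]) cylinder(h = 367, r = 24);
  translate([24, 335, 0]) cylinder(h = 367, r = 24);
  translate([289, 335, 0]) cylinder(h = 367, r = 24);
}
translate([451, 1291, 0]) {
  translate([0, 0, 367]) cube([313, 359, 39]);
  translate([24, 24, 0]) cylinder(h = 367, r = 24);
  translate([289, 24, 0]) cylinder(h = 367, r = 24);
  translate([24, 335, 0]) cylinder(h = 367, r = 24);
  translate([289, 335, 0]) cylinder(h = 367, r = 24);
}
translate([1515, 316, 0]) {
  translate([0, 0, 367]) cube([313, 359, 39]);
  translate([24, 24, 0]) cylinder(h = 367, r = 24);
  translate([289, 24, 0]) cylinder(h = 367, r = 24);
  translate([24, 335, 0]) cylinder(h = 367, r = 24);
  translate([289, 335, 0]) cylinder(h = 367, r = 24);
}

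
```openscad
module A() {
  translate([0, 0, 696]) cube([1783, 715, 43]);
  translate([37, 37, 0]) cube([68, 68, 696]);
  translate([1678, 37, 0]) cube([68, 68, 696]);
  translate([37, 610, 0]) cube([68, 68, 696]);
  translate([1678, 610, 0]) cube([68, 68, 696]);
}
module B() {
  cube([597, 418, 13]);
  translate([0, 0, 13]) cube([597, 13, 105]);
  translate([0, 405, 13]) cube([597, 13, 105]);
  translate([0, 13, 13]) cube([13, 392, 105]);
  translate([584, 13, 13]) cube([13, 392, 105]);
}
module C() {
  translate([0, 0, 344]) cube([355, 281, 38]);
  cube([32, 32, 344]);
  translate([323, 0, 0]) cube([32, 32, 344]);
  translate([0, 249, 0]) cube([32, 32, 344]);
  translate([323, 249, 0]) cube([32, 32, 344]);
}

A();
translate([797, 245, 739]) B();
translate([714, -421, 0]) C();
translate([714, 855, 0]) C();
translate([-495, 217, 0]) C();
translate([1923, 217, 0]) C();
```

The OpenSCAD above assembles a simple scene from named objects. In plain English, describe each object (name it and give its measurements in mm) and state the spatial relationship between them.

A is a table with a 1783×715 mm rectangular top, 43 mm thick, top surface at z = 739 mm, supported by four 68×68 mm square legs, each inset 37 mm from the nearest pair of top edges, running from the floor.

B is an open-topped rectangular box: outside dimensions 597×418×118 mm, with a uniform wall and base thickness of 13 mm. The base is a full 597×418 slab on the floor; four walls sit on top of the base. The front and back walls (the −y and +y sides) span the full width; the two side walls fit between them.

C is a four-legged stool. The seat is a 355×281×38 mm slab whose top surface is at z = 382 mm; four square legs, each 32×32 mm in cross-section, run from the floor (z = 0) to the underside of the seat, each flush with a corner of the seat.

The open box is on top of the table. Four stools sit around the table at the −y, +y, −x, +x sides.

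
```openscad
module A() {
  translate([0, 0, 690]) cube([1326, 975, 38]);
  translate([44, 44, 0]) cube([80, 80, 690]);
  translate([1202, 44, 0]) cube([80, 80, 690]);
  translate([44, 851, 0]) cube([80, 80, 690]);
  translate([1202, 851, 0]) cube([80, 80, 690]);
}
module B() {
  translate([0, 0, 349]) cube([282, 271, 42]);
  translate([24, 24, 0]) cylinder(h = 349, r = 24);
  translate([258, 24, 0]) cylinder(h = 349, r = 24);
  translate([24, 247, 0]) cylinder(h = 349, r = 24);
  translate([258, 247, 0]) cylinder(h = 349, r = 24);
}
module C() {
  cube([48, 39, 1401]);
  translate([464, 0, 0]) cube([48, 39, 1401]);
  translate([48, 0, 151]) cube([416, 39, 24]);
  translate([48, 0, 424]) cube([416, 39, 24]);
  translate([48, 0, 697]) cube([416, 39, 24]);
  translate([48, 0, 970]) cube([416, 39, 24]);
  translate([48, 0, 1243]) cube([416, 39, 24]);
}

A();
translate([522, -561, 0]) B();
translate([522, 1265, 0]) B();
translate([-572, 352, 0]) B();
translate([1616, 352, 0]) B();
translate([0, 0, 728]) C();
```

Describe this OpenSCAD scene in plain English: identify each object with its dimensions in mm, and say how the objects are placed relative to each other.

A is a table with a 1326×975 mm rectangular top, 38 mm thick, top surface at z = 728 mm, supported by four 80×80 mm square legs, each inset 44 mm from the nearest pair of top edges, running from the floor.

B is a simple wooden stool: a rectangular seat 282 mm (x) by 271 mm (y), 42 mm thick, top face at z = 391 mm, on four round legs, each 48 mm in diameter. The legs rest on z = 0, each leg's axis is inset half a diameter from the nearest pair of seat edges (so the leg's bounding box is flush with the corner).

C is a wooden ladder with two side rails of 48×39 mm section and 1401 mm height, set 512 mm apart overall. Between them run 5 rectangular rungs (39 mm deep, 24 mm thick), front faces flush with the rails' −y face. The bottom of the first rung is 151 mm above the floor and each subsequent rung is 273 mm higher than the one below.

Four stools sit around the table at the −y, +y, −x, +x sides. The ladder is on top of the table.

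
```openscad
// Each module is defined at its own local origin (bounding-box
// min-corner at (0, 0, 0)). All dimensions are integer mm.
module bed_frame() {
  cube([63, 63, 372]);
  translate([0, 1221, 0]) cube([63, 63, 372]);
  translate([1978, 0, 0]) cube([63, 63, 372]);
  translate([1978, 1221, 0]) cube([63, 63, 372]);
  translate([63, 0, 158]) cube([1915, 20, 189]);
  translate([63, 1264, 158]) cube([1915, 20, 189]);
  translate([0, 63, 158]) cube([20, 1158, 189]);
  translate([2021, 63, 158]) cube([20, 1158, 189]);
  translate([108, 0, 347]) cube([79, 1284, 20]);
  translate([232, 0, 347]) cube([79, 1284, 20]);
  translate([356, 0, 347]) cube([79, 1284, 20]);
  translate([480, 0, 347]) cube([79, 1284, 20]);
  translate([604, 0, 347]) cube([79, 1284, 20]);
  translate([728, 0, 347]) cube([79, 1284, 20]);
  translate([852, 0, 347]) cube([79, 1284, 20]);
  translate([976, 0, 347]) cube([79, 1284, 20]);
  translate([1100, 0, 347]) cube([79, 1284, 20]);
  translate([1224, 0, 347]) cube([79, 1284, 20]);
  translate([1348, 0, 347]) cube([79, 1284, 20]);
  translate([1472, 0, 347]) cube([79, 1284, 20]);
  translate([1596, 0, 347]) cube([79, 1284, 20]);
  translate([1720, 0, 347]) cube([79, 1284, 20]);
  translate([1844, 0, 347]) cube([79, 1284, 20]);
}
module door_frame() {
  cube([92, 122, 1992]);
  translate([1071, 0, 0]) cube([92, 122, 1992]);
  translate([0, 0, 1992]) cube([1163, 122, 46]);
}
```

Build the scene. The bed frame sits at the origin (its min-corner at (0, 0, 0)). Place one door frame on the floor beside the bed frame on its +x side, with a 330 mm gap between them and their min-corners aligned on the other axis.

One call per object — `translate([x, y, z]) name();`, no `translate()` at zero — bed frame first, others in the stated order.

bed_frame();
translate([2371, 0, 0]) door_frame();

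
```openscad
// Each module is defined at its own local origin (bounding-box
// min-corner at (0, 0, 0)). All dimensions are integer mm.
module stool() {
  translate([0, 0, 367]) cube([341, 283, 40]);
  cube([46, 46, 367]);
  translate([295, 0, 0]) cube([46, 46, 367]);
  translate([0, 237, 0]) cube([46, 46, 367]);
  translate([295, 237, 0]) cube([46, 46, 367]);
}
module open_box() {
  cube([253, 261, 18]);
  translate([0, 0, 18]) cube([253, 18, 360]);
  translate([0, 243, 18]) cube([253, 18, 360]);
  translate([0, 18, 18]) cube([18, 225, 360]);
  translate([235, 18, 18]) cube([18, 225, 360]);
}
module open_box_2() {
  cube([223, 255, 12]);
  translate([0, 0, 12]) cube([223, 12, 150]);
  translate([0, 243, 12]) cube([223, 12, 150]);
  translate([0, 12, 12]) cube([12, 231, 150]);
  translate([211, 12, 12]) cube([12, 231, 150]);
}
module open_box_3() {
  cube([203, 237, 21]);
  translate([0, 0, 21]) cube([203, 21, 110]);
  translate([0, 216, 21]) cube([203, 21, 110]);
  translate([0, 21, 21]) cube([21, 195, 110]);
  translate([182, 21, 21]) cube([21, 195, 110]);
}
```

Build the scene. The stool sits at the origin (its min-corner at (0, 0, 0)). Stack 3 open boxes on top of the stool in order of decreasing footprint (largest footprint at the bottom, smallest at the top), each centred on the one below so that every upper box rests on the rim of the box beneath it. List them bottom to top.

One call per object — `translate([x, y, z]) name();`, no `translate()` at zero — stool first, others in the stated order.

stool();
translate([44, 11, 407]) open_box();
translate([59, 14, 785]) open_box_2();
translate([69, 23, 947]) open_box_3();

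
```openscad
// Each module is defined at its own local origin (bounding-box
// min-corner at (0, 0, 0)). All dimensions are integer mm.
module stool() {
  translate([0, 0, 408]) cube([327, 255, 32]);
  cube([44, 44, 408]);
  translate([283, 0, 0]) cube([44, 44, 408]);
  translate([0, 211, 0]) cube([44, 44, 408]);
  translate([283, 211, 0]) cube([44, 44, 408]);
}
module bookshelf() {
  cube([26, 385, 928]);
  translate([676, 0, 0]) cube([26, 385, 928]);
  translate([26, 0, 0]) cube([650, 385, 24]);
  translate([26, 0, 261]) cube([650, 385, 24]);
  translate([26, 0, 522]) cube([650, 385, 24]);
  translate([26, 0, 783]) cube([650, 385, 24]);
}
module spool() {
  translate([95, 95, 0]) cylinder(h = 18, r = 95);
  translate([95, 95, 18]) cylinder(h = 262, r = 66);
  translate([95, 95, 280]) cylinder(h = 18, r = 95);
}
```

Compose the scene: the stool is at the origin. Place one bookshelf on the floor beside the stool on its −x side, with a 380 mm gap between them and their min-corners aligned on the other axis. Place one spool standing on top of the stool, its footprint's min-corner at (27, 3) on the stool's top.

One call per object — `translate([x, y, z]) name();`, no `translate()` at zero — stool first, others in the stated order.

stool();
translate([-1082, 0, 0]) bookshelf();
translate([27, 3, 440]) spool();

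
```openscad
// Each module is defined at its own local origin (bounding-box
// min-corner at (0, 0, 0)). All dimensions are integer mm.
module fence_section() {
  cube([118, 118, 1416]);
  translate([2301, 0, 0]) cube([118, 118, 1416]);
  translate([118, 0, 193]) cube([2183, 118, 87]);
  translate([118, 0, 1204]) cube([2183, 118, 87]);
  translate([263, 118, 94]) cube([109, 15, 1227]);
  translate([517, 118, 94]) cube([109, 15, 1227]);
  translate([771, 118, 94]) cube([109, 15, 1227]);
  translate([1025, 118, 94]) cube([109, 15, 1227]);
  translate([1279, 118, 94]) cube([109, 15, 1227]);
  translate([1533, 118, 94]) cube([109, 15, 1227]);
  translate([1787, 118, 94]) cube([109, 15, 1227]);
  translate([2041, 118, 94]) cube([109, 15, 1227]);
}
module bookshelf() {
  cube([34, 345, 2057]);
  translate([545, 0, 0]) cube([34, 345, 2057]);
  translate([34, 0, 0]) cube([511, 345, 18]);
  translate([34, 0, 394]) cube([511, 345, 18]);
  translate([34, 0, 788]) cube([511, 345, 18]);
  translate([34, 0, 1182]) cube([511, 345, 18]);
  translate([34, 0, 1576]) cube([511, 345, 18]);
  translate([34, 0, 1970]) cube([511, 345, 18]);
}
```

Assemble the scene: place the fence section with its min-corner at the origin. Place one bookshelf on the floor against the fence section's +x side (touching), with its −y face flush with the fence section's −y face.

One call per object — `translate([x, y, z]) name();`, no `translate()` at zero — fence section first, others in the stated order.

fence_section();
translate([2419, 0, 0]) bookshelf();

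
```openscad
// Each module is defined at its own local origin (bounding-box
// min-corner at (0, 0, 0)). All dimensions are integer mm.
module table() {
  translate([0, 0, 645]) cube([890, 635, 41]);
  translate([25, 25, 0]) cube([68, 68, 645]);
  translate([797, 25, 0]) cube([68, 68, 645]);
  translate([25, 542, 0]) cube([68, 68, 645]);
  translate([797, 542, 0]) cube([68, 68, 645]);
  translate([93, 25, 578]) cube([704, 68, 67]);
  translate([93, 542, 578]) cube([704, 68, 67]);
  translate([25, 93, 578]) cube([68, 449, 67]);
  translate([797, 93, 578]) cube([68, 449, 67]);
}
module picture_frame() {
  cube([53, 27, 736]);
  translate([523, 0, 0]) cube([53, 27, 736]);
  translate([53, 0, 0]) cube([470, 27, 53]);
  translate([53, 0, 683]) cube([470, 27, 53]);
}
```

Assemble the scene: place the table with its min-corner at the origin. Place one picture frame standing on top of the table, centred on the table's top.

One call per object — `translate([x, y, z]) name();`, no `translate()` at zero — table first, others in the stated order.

table();
translate([157, 304, 686]) picture_frame();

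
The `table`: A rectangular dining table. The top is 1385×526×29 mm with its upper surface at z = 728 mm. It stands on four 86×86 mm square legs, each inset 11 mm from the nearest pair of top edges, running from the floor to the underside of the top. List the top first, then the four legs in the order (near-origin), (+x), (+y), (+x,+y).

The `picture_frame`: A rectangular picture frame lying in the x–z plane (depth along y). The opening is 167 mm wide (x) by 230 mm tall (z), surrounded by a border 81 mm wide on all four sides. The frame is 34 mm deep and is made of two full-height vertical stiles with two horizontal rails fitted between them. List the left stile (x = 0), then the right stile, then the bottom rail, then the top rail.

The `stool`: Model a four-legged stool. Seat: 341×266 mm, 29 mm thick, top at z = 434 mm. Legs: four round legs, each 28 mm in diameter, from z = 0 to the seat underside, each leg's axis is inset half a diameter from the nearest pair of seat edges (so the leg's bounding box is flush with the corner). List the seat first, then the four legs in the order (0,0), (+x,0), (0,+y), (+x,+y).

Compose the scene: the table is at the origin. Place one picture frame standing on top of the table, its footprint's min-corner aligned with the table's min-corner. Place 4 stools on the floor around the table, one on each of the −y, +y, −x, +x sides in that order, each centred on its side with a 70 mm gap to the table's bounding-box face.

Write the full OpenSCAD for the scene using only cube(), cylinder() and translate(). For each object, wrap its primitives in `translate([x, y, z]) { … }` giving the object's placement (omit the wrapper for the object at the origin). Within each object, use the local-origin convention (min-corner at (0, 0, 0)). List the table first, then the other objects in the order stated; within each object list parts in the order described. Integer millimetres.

translate([0, 0, 699]) cube([1385, 526, 29]);
translate([11, 11, 0]) cube([86, 86, 699]);
translate([1288, 11, 0]) cube([86, 86, 699]);
translate([11, 429, 0]) cube([86, 86, 699]);
translate([1288, 429, 0]) cube([86, 86, 699]);
translate([0, 0, 728]) {
  cube([81, 34, 392]);
  translate([248, 0, 0]) cube([81, 34, 392]);
  translate([81, 0, 0]) cube([167, 34, 81]);
  translate([81, 0, 311]) cube([167, 34, 81]);
}
translate([522, -336, 0]) {
  translate([0, 0, 405]) cube([341, 266, 29]);
  translate([14, 14, 0]) cylinder(h = 405, r = 14);
  translate([327, 14, 0]) cylinder(h = 405, r = 14);
  translate([14, 252, 0]) cylinder(h = 405, r = 14);
  translate([327, 252, 0]) cylinder(h = 405, r = 14);
}
translate([522, 596, 0]) {
  translate([0, 0, 405]) cube([341, 266, 29]);
  translate([14, 14, 0]) cylinder(h = 405, r = 14);
  translate([327, 14, 0]) cylinder(h = 405, r = 14);
  translate([14, 252, 0]) cylinder(h = 405, r = 14);
  translate([327, 252, 0]) cylinder(h = 405, r = 14);
}
translate([-411, 130, 0]) {
  translate([0, 0, 405]) cube([341, 266, 29]);
  translate([14, 14, 0]) cylinder(h = 405, r = 14);
  translate([327, 14, 0]) cylinder(h = 405, r = 14);
  translate([14, 252, 0]) cylinder(h = 405, r = 14);
  translate([327, 252, 0]) cylinder(h = 405, r = 14);
}
translate([1455, 130, 0]) {
  translate([0, 0, 405]) cube([341, 266, 29]);
  translate([14, 14, 0]) cylinder(h = 405, r = 14);
  translate([327, 14, 0]) cylinder(h = 405, r = 14);
  translate([14, 252, 0]) cylinder(h = 405, r = 14);
  translate([327, 252, 0]) cylinder(h = 405, r = 14);
}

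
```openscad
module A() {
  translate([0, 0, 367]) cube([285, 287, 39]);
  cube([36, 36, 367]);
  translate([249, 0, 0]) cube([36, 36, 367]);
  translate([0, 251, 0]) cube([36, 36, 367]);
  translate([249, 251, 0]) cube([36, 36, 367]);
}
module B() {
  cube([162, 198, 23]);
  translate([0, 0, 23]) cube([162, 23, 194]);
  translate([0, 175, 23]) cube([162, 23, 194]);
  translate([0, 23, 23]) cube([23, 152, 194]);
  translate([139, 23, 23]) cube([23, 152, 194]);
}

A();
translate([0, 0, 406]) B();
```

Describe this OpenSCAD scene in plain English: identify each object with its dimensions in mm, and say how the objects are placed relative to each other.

A is a simple wooden stool: a rectangular seat 285 mm (x) by 287 mm (y), 39 mm thick, top face at z = 406 mm, on four square legs, each 36×36 mm in cross-section. The legs rest on z = 0, each flush with a corner of the seat.

B is an open-topped rectangular box: outside dimensions 162×198×217 mm, with a uniform wall and base thickness of 23 mm. The base is a full 162×198 slab on the floor; four walls sit on top of the base. The front and back walls (the −y and +y sides) span the full width; the two side walls fit between them.

The open box is on top of the stool.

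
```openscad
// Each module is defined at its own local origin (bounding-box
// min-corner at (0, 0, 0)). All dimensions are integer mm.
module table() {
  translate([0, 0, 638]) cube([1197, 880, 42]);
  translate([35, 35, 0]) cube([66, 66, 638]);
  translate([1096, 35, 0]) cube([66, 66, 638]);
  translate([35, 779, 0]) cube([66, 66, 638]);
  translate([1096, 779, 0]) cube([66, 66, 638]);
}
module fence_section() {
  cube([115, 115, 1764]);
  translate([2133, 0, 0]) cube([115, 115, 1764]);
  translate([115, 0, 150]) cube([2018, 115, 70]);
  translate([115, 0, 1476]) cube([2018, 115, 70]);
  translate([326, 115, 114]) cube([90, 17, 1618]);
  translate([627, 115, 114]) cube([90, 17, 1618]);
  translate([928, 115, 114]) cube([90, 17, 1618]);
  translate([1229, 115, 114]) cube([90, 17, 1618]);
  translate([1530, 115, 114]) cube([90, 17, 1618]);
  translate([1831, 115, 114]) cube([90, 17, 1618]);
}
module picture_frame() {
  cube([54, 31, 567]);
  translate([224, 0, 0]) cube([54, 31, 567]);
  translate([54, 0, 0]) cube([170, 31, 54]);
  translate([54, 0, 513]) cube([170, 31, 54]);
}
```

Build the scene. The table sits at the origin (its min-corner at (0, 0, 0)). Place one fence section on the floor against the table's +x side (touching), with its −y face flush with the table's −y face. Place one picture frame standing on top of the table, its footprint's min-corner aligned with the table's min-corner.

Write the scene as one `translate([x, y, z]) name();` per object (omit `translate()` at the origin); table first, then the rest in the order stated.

table();
translate([1197, 0, 0]) fence_section();
translate([0, 0, 680]) picture_frame();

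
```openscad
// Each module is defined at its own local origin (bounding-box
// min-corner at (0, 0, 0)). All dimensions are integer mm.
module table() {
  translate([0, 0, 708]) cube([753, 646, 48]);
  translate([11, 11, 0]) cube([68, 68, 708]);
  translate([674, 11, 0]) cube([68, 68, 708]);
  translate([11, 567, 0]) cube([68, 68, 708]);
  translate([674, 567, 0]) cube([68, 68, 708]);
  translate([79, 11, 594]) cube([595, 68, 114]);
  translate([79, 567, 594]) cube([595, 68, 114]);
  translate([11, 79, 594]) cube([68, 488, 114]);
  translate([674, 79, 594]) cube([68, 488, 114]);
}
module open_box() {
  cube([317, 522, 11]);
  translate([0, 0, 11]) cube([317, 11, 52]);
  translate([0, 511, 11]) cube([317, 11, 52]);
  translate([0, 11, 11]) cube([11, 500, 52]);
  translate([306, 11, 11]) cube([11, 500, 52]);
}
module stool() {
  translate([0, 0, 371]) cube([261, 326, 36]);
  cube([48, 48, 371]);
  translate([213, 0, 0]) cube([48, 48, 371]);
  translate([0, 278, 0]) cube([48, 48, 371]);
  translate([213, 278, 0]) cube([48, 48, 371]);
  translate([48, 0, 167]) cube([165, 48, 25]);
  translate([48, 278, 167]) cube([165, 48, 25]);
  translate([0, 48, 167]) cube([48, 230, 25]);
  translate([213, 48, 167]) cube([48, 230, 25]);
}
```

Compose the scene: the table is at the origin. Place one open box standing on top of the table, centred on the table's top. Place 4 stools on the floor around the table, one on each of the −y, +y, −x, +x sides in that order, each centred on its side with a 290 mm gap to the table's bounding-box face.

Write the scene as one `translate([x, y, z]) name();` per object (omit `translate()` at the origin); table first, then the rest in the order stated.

table();
translate([218, 62, 756]) open_box();
translate([246, -616, 0]) stool();
translate([246, 936, 0]) stool();
translate([-551, 160, 0]) stool();
translate([1043, 160, 0]) stool();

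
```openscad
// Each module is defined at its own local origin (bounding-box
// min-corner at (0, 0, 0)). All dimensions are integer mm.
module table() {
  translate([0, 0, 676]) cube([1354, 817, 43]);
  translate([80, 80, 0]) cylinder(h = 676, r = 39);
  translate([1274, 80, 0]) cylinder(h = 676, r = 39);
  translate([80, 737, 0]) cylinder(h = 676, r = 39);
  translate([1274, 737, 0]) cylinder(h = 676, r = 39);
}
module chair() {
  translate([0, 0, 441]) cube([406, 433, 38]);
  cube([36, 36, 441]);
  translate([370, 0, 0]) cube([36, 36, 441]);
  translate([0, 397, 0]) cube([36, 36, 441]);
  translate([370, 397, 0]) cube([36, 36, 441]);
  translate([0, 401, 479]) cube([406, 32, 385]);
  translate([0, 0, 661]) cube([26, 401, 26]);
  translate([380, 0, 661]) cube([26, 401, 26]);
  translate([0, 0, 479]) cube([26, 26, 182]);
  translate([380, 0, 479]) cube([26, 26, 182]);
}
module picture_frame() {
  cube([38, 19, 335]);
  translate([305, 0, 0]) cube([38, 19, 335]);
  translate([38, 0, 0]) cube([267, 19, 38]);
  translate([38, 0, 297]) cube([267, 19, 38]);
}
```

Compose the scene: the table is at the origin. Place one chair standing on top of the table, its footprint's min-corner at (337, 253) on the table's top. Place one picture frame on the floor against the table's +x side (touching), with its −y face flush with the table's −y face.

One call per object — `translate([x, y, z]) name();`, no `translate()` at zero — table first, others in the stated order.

table();
translate([337, 253, 719]) chair();
translate([1354, 0, 0]) picture_frame();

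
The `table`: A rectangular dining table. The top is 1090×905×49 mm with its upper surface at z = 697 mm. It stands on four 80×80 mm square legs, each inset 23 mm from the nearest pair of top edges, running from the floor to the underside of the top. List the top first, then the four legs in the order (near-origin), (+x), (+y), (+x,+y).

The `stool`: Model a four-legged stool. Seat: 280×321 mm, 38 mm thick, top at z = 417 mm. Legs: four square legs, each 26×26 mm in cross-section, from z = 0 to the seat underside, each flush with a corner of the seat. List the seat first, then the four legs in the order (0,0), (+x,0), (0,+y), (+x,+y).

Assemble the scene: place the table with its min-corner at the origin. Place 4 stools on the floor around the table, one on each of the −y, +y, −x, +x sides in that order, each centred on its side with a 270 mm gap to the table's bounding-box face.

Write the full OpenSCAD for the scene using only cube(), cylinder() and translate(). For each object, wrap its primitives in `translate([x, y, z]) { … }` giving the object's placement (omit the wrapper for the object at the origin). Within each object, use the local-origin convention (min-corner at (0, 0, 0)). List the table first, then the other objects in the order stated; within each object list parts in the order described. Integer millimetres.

translate([0, 0, 648]) cube([1090, 905, 49]);
translate([23, 23, 0]) cube([80, 80, 648]);
translate([987, 23, 0]) cube([80, 80, 648]);
translate([23, 802, 0]) cube([80, 80, 648]);
translate([987, 802, 0]) cube([80, 80, 648]);
translate([405, -591, 0]) {
  translate([0, 0, 379]) cube([280, 321, 38]);
  cube([26, 26, 379]);
  translate([254, 0, 0]) cube([26, 26, 379]);
  translate([0, 295, 0]) cube([26, 26, 379]);
  translate([254, 295, 0]) cube([26, 26, 379]);
}
translate([405, 1175, 0]) {
  translate([0, 0, 379]) cube([280, 321, 38]);
  cube([26, 26, 379]);
  translate([254, 0, 0]) cube([26, 26, 379]);
  translate([0, 295, 0]) cube([26, 26, 379]);
  translate([254, 295, 0]) cube([26, 26, 379]);
}
translate([-550, 292, 0]) {
  translate([0, 0, 379]) cube([280, 321, 38]);
  cube([26, 26, 379]);
  translate([254, 0, 0]) cube([26, 26, 379]);
  translate([0, 295, 0]) cube([26, 26, 379]);
  translate([254, 295, 0]) cube([26, 26, 379]);
}
translate([1360, 292, 0]) {
  translate([0, 0, 379]) cube([280, 321, 38]);
  cube([26, 26, 379]);
  translate([254, 0, 0]) cube([26, 26, 379]);
  translate([0, 295, 0]) cube([26, 26, 379]);
  translate([254, 295, 0]) cube([26, 26, 379]);
}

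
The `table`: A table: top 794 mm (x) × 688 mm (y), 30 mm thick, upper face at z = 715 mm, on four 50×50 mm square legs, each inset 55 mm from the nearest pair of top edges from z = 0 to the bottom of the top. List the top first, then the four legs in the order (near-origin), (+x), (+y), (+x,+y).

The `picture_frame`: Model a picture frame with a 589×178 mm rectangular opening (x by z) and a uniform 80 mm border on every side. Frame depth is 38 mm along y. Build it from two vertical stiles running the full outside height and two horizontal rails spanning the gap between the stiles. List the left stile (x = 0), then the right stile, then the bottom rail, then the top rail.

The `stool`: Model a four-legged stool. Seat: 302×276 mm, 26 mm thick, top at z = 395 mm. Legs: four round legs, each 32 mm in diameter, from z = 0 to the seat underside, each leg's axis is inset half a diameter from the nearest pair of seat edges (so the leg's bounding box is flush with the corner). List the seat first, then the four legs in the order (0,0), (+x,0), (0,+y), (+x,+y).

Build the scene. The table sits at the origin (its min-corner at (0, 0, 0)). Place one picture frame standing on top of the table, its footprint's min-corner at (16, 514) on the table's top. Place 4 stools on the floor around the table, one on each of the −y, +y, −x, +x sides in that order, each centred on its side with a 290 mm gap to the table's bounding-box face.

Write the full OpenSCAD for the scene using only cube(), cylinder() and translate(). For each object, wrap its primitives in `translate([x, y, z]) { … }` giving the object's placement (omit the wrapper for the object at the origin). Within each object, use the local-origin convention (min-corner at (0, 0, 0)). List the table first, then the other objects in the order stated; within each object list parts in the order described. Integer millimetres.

translate([0, 0, 685]) cube([794, 688, 30]);
translate([55, 55, 0]) cube([50, 50, 685]);
translate([689, 55, 0]) cube([50, 50, 685]);
translate([55, 583, 0]) cube([50, 50, 685]);
translate([689, 583, 0]) cube([50, 50, 685]);
translate([16, 514, 715]) {
  cube([80, 38, 338]);
  translate([669, 0, 0]) cube([80, 38, 338]);
  translate([80, 0, 0]) cube([589, 38, 80]);
  translate([80, 0, 258]) cube([589, 38, 80]);
}
translate([246, -566, 0]) {
  translate([0, 0, 369]) cube([302, 276, 26]);
  translate([16, 16, 0]) cylinder(h = 369, r = 16);
  translate([286, 16, 0]) cylinder(h = 369, r = 16);
  translate([16, 260, 0]) cylinder(h = 369, r = 16);
  translate([286, 260, 0]) cylinder(h = 369, r = 16);
}
translate([246, 978, 0]) {
  translate([0, 0, 369]) cube([302, 276, 26]);
  translate([16, 16, 0]) cylinder(h = 369, r = 16);
  translate([286, 16, 0]) cylinder(h = 369, r = 16);
  translate([16, 260, 0]) cylinder(h = 369, r = 16);
  translate([286, 260, 0]) cylinder(h = 369, r = 16);
}
translate([-592, 206, 0]) {
  translate([0, 0, 369]) cube([302, 276, 26]);
  translate([16, 16, 0]) cylinder(h = 369, r = 16);
  translate([286, 16, 0]) cylinder(h = 369, r = 16);
  translate([16, 260, 0]) cylinder(h = 369, r = 16);
  translate([286, 260, 0]) cylinder(h = 369, r = 16);
}
translate([1084, 206, 0]) {
  translate([0, 0, 369]) cube([302, 276, 26]);
  translate([16, 16, 0]) cylinder(h = 369, r = 16);
  translate([286, 16, 0]) cylinder(h = 369, r = 16);
  translate([16, 260, 0]) cylinder(h = 369, r = 16);
  translate([286, 260, 0]) cylinder(h = 369, r = 16);
}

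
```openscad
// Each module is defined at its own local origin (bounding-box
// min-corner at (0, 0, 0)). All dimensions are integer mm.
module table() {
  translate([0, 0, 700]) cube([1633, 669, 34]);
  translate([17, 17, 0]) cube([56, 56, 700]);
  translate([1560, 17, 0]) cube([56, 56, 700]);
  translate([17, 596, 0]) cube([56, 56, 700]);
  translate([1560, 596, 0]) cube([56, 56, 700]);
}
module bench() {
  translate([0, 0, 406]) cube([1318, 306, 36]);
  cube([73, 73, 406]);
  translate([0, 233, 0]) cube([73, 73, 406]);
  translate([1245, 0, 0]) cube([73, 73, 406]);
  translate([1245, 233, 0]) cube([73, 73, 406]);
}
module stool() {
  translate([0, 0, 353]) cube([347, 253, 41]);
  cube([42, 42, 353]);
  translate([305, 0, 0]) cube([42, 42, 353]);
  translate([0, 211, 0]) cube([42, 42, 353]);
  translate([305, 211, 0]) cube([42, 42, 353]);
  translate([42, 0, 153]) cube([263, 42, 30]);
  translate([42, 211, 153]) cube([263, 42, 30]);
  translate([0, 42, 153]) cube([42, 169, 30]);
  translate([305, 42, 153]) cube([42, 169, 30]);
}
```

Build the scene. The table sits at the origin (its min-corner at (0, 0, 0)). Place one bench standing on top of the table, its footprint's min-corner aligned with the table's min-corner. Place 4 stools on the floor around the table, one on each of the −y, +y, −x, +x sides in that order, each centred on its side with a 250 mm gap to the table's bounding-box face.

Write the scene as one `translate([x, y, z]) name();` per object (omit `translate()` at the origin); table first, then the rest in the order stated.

table();
translate([0, 0, 734]) bench();
translate([643, -503, 0]) stool();
translate([643, 919, 0]) stool();
translate([-597, 208, 0]) stool();
translate([1883, 208, 0]) stool();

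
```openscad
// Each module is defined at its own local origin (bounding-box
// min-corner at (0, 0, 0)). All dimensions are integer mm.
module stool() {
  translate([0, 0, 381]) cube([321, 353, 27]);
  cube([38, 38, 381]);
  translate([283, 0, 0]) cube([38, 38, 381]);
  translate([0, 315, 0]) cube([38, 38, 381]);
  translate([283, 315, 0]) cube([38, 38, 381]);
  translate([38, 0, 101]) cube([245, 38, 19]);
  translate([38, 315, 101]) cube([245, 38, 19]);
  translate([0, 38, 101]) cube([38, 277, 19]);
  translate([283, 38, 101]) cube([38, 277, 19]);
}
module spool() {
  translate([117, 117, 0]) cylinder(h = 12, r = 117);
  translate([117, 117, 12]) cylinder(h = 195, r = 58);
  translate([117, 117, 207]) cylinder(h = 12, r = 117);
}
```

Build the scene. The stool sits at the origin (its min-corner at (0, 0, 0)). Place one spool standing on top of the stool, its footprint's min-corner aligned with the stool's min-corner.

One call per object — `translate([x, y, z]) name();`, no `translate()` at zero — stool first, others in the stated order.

stool();
translate([0, 0, 408]) spool();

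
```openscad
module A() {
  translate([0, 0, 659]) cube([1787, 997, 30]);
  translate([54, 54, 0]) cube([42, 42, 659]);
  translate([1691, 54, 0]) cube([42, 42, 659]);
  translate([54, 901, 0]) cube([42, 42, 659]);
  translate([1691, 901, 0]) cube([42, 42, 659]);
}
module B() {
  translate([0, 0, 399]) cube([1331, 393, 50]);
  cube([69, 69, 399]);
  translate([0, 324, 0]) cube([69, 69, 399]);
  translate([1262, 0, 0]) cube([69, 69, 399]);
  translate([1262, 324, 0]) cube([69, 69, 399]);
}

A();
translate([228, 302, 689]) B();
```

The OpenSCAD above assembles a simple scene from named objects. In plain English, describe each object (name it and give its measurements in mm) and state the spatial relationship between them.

A is a rectangular dining table. The top is 1787×997×30 mm with its upper surface at z = 689 mm. It stands on four 42×42 mm square legs, each inset 54 mm from the nearest pair of top edges, running from the floor to the underside of the top.

B is a long wooden bench with a 1331 mm (x) × 393 mm (y) seat, 50 mm thick, its top surface 449 mm above the floor. Four 69 mm square legs at the seat corners, flush with the edges, run from z = 0 to the seat underside.

The bench is on top of the table, centred.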